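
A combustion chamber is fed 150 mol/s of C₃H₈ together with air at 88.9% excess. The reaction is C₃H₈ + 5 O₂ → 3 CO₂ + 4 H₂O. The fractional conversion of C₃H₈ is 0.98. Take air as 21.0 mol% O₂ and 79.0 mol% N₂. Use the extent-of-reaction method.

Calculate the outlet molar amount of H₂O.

588 mol/s

Stoichiometric O₂ = 5 × 150 = 750 mol/s; O₂ fed = 750 × 1.889 = 1417 mol/s.
N₂ fed = 1417 × 79/21 = 5330 mol/s.
Fuel reacted = 0.98 × 150 → ξ = 147 mol/s.
Outlet (n = n₀ + ν ξ):
  C₃H₈: 150 − 1(147) = 3
  O₂: 1417 − 5(147) = 681.8
  N₂: 5330 (inert)
  CO₂: 0 + 3(147) = 441
  H₂O: 0 + 4(147) = 588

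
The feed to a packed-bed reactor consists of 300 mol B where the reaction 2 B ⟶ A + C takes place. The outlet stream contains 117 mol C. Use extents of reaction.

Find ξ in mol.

ξ = 117 mol

For C: n = n₀ + 1ξ → 117 = 0 + 1ξ, giving ξ = 117 mol.
Outlet amounts (n = n₀ + ν ξ):
  B: 300 − 2(117) = 66
  A: 0 + 1(117) = 117
  C: 0 + 1(117) = 117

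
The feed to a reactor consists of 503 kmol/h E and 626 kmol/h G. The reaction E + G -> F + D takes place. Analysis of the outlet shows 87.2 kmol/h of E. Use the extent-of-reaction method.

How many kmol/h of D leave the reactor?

For E: n = n₀ − 1ξ → 87.2 = 503 − 1ξ, giving ξ = 415.8 kmol/h.
Outlet amounts (n = n₀ + ν ξ):
  E: 503 − 1(415.8) = 87.2
  G: 626 − 1(415.8) = 210.2
  F: 0 + 1(415.8) = 415.8
  D: 0 + 1(415.8) = 415.8

416 kmol/h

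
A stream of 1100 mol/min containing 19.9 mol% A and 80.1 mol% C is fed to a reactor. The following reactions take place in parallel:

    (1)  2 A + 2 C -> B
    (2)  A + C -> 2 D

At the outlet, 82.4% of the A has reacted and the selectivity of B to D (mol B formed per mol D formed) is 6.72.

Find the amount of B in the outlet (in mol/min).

87 mol/min

Conversion of A: A consumed = 0.824 × 218.9 = 180.4 mol/min = 2ξ₁ + 1ξ₂.
Selectivity: 1ξ₁ / (2ξ₂) = 6.72 → ξ₁ = 13.44 ξ₂.
Substitute: (2·13.44 + 1) ξ₂ = 180.4 → ξ₂ = 6.47 mol/min, ξ₁ = 86.95 mol/min.
Outlet amounts (n = n₀ + Σ ν·ξ):
  A: 218.9 − 2(86.95) − 1(6.47) = 38.53
  C: 881.1 − 2(86.95) − 1(6.47) = 700.7
  B: 0 + 1(86.95) = 86.95
  D: 0 + 2(6.47) = 12.94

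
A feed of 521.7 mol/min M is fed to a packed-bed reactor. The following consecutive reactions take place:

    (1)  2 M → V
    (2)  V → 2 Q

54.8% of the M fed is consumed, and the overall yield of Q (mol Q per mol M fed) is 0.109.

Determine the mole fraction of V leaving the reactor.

0.281

Conversion of M: M consumed = 2ξ₁ = 0.548 × 521.7 → ξ₁ = 142.9 mol/min.
Yield of Q: 2ξ₂ / 521.7 = 0.109 → ξ₂ = 28.43 mol/min.
Outlet amounts (n = n₀ + Σ ν·ξ):
  M: 521.7 − 2(142.9) = 235.8
  V: 0 + 1(142.9) − 1(28.43) = 114.5
  Q: 0 + 2(28.43) = 56.87
Total out = 407.2 mol/min; y_V = 114.5 / 407.2 = 0.2812.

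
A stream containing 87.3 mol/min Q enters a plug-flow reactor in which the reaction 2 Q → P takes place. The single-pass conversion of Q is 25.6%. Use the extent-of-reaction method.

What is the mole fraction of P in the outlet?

Q reacted = 0.256 × 87.3 = 22.35 mol/min; ν_Q = −2, so ξ = 22.35/2 = 11.17 mol/min.
Outlet amounts (n = n₀ + ν ξ):
  Q: 87.3 − 2(11.17) = 64.95
  P: 0 + 1(11.17) = 11.17
Total out = 76.13 mol/min; y_P = 11.17 / 76.13 = 0.1468.

0.147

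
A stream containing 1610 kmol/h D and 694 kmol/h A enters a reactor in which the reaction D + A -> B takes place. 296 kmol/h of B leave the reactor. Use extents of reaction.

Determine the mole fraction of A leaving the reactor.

0.198

For B: n = n₀ + 1ξ → 296 = 0 + 1ξ, giving ξ = 296 kmol/h.
Outlet amounts (n = n₀ + ν ξ):
  D: 1610 − 1(296) = 1314
  A: 694 − 1(296) = 398
  B: 0 + 1(296) = 296
Total out = 2008 kmol/h; y_A = 398 / 2008 = 0.1982.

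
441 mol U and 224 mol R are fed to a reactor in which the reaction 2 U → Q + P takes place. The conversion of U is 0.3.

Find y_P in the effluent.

0.0995

U reacted = 0.3 × 441 = 132.3 mol; ν_U = −2, so ξ = 132.3/2 = 66.15 mol.
Outlet amounts (n = n₀ + ν ξ):
  U: 441 − 2(66.15) = 308.7
  Q: 0 + 1(66.15) = 66.15
  P: 0 + 1(66.15) = 66.15
  R: 224 (inert)
Total out = 665 mol; y_P = 66.15 / 665 = 0.09947.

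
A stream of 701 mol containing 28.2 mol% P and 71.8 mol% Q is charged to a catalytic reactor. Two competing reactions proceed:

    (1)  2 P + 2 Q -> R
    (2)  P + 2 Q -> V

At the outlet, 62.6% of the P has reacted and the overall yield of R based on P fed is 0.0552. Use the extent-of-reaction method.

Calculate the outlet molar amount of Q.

278 mol

Yield of R: 1ξ₁ / 197.7 = 0.0552 → ξ₁ = 10.91 mol.
Conversion of P: 2ξ₁ + 1ξ₂ = 0.626 × 197.7 = 123.7 → ξ₂ = 101.9 mol.
Outlet amounts (n = n₀ + Σ ν·ξ):
  P: 197.7 − 2(10.91) − 1(101.9) = 73.93
  Q: 503.3 − 2(10.91) − 2(101.9) = 277.6
  R: 0 + 1(10.91) = 10.91
  V: 0 + 1(101.9) = 101.9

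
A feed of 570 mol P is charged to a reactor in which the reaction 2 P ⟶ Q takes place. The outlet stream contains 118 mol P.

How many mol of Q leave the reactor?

226 mol

For P: n = n₀ − 2ξ → 118 = 570 − 2ξ, giving ξ = 226 mol.
Outlet amounts (n = n₀ + ν ξ):
  P: 570 − 2(226) = 118
  Q: 0 + 1(226) = 226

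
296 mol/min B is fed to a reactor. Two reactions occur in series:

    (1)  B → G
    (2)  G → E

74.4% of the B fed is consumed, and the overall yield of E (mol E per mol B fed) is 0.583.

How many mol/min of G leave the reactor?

Conversion of B: B consumed = 1ξ₁ = 0.744 × 296 → ξ₁ = 220.2 mol/min.
Yield of E: 1ξ₂ / 296 = 0.583 → ξ₂ = 172.6 mol/min.
Outlet amounts (n = n₀ + Σ ν·ξ):
  B: 296 − 1(220.2) = 75.78
  G: 0 + 1(220.2) − 1(172.6) = 47.66
  E: 0 + 1(172.6) = 172.6

47.7 mol/min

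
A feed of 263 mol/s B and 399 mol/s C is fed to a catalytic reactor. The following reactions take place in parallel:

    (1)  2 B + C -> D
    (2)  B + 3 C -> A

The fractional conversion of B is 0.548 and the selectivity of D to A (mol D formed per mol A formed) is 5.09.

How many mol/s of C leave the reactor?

Conversion of B: B consumed = 0.548 × 263 = 144.1 mol/s = 2ξ₁ + 1ξ₂.
Selectivity: 1ξ₁ / (1ξ₂) = 5.09 → ξ₁ = 5.09 ξ₂.
Substitute: (2·5.09 + 1) ξ₂ = 144.1 → ξ₂ = 12.89 mol/s, ξ₁ = 65.62 mol/s.
Outlet amounts (n = n₀ + Σ ν·ξ):
  B: 263 − 2(65.62) − 1(12.89) = 118.9
  C: 399 − 1(65.62) − 3(12.89) = 294.7
  D: 0 + 1(65.62) = 65.62
  A: 0 + 1(12.89) = 12.89

295 mol/s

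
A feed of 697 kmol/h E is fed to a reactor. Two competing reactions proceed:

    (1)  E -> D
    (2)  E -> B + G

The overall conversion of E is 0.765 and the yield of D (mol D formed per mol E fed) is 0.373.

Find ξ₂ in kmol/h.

Yield of D: 1ξ₁ / 697 = 0.373 → ξ₁ = 260 kmol/h.
Conversion of E: 1ξ₁ + 1ξ₂ = 0.765 × 697 = 533.2 → ξ₂ = 273.2 kmol/h.
Outlet amounts (n = n₀ + Σ ν·ξ):
  E: 697 − 1(260) − 1(273.2) = 163.8
  D: 0 + 1(260) = 260
  B: 0 + 1(273.2) = 273.2
  G: 0 + 1(273.2) = 273.2

ξ₂ = 273 kmol/h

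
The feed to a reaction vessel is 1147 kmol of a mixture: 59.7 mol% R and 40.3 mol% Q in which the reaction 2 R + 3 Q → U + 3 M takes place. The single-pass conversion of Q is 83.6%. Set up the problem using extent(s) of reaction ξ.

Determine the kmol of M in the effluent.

Q reacted = 0.836 × 462.2 = 386.4 kmol; ν_Q = −3, so ξ = 386.4/3 = 128.8 kmol.
Outlet amounts (n = n₀ + ν ξ):
  R: 684.8 − 2(128.8) = 427.1
  Q: 462.2 − 3(128.8) = 75.81
  U: 0 + 1(128.8) = 128.8
  M: 0 + 3(128.8) = 386.4

386 kmol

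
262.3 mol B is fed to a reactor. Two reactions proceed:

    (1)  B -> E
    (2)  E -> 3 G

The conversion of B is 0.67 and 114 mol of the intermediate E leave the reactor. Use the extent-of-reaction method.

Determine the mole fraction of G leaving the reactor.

Conversion of B: B consumed = 1ξ₁ = 0.67 × 262.3 → ξ₁ = 175.7 mol.
E balance: n_E = 0 + 1ξ₁ − 1ξ₂ = 114 → ξ₂ = (1·175.7 − 114)/1 = 61.74 mol.
Outlet amounts (n = n₀ + Σ ν·ξ):
  B: 262.3 − 1(175.7) = 86.56
  E: 0 + 1(175.7) − 1(61.74) = 114
  G: 0 + 3(61.74) = 185.2
Total out = 385.8 mol; y_G = 185.2 / 385.8 = 0.4801.

0.48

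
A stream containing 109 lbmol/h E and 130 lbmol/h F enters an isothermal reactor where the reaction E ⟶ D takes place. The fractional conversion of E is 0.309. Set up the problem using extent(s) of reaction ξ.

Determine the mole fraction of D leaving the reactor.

E reacted = 0.309 × 109 = 33.68 lbmol/h; ν_E = −1, so ξ = 33.68/1 = 33.68 lbmol/h.
Outlet amounts (n = n₀ + ν ξ):
  E: 109 − 1(33.68) = 75.32
  D: 0 + 1(33.68) = 33.68
  F: 130 (inert)
Total out = 239 lbmol/h; y_D = 33.68 / 239 = 0.1409.

0.141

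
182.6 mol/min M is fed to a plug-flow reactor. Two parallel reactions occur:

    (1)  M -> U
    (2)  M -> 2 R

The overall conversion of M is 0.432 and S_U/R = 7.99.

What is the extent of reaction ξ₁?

ξ₁ = 74.2 mol/min

Conversion of M: M consumed = 0.432 × 182.6 = 78.88 mol/min = 1ξ₁ + 1ξ₂.
Selectivity: 1ξ₁ / (2ξ₂) = 7.99 → ξ₁ = 15.98 ξ₂.
Substitute: (1·15.98 + 1) ξ₂ = 78.88 → ξ₂ = 4.646 mol/min, ξ₁ = 74.24 mol/min.
Outlet amounts (n = n₀ + Σ ν·ξ):
  M: 182.6 − 1(74.24) − 1(4.646) = 103.7
  U: 0 + 1(74.24) = 74.24
  R: 0 + 2(4.646) = 9.291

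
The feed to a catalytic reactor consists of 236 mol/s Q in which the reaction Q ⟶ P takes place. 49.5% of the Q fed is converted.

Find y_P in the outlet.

0.495

Q reacted = 0.495 × 236 = 116.8 mol/s; ν_Q = −1, so ξ = 116.8/1 = 116.8 mol/s.
Outlet amounts (n = n₀ + ν ξ):
  Q: 236 − 1(116.8) = 119.2
  P: 0 + 1(116.8) = 116.8
Total out = 236 mol/s; y_P = 116.8 / 236 = 0.495.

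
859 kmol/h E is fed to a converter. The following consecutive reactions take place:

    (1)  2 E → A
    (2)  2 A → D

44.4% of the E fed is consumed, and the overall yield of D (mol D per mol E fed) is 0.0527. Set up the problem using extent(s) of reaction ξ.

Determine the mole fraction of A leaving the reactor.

Conversion of E: E consumed = 2ξ₁ = 0.444 × 859 → ξ₁ = 190.7 kmol/h.
Yield of D: 1ξ₂ / 859 = 0.0527 → ξ₂ = 45.27 kmol/h.
Outlet amounts (n = n₀ + Σ ν·ξ):
  E: 859 − 2(190.7) = 477.6
  A: 0 + 1(190.7) − 2(45.27) = 100.2
  D: 0 + 1(45.27) = 45.27
Total out = 623 kmol/h; y_A = 100.2 / 623 = 0.1608.

0.161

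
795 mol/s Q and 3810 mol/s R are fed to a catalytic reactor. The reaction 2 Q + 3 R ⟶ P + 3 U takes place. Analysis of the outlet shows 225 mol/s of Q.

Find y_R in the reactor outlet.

For Q: n = n₀ − 2ξ → 225 = 795 − 2ξ, giving ξ = 285 mol/s.
Outlet amounts (n = n₀ + ν ξ):
  Q: 795 − 2(285) = 225
  R: 3810 − 3(285) = 2955
  P: 0 + 1(285) = 285
  U: 0 + 3(285) = 855
Total out = 4320 mol/s; y_R = 2955 / 4320 = 0.684.

0.684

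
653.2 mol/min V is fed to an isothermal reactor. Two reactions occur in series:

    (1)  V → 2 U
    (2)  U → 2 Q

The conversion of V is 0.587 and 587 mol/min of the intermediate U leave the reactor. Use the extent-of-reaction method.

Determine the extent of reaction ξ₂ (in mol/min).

ξ₂ = 180 mol/min

Conversion of V: V consumed = 1ξ₁ = 0.587 × 653.2 → ξ₁ = 383.4 mol/min.
U balance: n_U = 0 + 2ξ₁ − 1ξ₂ = 587 → ξ₂ = (2·383.4 − 587)/1 = 179.9 mol/min.
Outlet amounts (n = n₀ + Σ ν·ξ):
  V: 653.2 − 1(383.4) = 269.8
  U: 0 + 2(383.4) − 1(179.9) = 587
  Q: 0 + 2(179.9) = 359.7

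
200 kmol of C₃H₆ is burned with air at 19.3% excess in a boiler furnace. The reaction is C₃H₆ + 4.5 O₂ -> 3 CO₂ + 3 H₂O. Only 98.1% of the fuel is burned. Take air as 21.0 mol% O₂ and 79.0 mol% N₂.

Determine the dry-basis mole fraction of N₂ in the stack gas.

0.838

Stoichiometric O₂ = 4.5 × 200 = 900 kmol; O₂ fed = 900 × 1.193 = 1074 kmol.
N₂ fed = 1074 × 79/21 = 4039 kmol.
Fuel reacted = 0.981 × 200 → ξ = 196.2 kmol.
Outlet (n = n₀ + ν ξ):
  C₃H₆: 200 − 1(196.2) = 3.8
  O₂: 1074 − 4.5(196.2) = 190.8
  N₂: 4039 (inert)
  CO₂: 0 + 3(196.2) = 588.6
  H₂O: 0 + 3(196.2) = 588.6
Dry total = 4822 kmol; y_N₂ (dry) = 4039 / 4822 = 0.8376.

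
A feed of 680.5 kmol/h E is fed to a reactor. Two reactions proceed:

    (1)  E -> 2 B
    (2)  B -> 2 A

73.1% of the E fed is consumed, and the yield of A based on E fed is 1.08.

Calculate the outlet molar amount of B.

627 kmol/h

Conversion of E: E consumed = 1ξ₁ = 0.731 × 680.5 → ξ₁ = 497.4 kmol/h.
Yield of A: 2ξ₂ / 680.5 = 1.08 → ξ₂ = 367.5 kmol/h.
Outlet amounts (n = n₀ + Σ ν·ξ):
  E: 680.5 − 1(497.4) = 183.1
  B: 0 + 2(497.4) − 1(367.5) = 627.4
  A: 0 + 2(367.5) = 734.9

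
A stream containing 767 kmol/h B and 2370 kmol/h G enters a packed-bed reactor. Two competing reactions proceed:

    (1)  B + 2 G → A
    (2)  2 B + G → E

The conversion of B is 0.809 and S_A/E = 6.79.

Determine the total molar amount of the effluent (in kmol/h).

Conversion of B: B consumed = 0.809 × 767 = 620.5 kmol/h = 1ξ₁ + 2ξ₂.
Selectivity: 1ξ₁ / (1ξ₂) = 6.79 → ξ₁ = 6.79 ξ₂.
Substitute: (1·6.79 + 2) ξ₂ = 620.5 → ξ₂ = 70.59 kmol/h, ξ₁ = 479.3 kmol/h.
Outlet amounts (n = n₀ + Σ ν·ξ):
  B: 767 − 1(479.3) − 2(70.59) = 146.5
  G: 2370 − 2(479.3) − 1(70.59) = 1341
  A: 0 + 1(479.3) = 479.3
  E: 0 + 1(70.59) = 70.59
Total out = 146.5 + 1341 + 479.3 + 70.59 = 2037 kmol/h.

2040 kmol/h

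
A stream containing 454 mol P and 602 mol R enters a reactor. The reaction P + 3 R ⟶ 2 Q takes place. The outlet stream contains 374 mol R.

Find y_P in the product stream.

For R: n = n₀ − 3ξ → 374 = 602 − 3ξ, giving ξ = 76 mol.
Outlet amounts (n = n₀ + ν ξ):
  P: 454 − 1(76) = 378
  R: 602 − 3(76) = 374
  Q: 0 + 2(76) = 152
Total out = 904 mol; y_P = 378 / 904 = 0.4181.

0.418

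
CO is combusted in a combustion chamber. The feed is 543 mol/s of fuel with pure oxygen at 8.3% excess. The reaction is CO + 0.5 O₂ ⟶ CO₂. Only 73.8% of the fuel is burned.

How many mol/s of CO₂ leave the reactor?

Stoichiometric O₂ = 0.5 × 543 = 271.5 mol/s; O₂ fed = 271.5 × 1.083 = 294 mol/s.
Fuel reacted = 0.738 × 543 → ξ = 400.7 mol/s.
Outlet (n = n₀ + ν ξ):
  CO: 543 − 1(400.7) = 142.3
  O₂: 294 − 0.5(400.7) = 93.67
  CO₂: 0 + 1(400.7) = 400.7

401 mol/s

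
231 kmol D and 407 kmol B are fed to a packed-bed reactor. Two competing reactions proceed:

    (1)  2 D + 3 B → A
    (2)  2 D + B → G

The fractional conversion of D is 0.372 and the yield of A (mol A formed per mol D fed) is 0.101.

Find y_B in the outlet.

Yield of A: 1ξ₁ / 231 = 0.101 → ξ₁ = 23.33 kmol.
Conversion of D: 2ξ₁ + 2ξ₂ = 0.372 × 231 = 85.93 → ξ₂ = 19.63 kmol.
Outlet amounts (n = n₀ + Σ ν·ξ):
  D: 231 − 2(23.33) − 2(19.63) = 145.1
  B: 407 − 3(23.33) − 1(19.63) = 317.4
  A: 0 + 1(23.33) = 23.33
  G: 0 + 1(19.63) = 19.63
Total out = 505.4 kmol; y_B = 317.4 / 505.4 = 0.628.

0.628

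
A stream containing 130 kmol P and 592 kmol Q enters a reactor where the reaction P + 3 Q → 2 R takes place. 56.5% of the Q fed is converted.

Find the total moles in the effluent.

Q reacted = 0.565 × 592 = 334.5 kmol; ν_Q = −3, so ξ = 334.5/3 = 111.5 kmol.
Outlet amounts (n = n₀ + ν ξ):
  P: 130 − 1(111.5) = 18.51
  Q: 592 − 3(111.5) = 257.5
  R: 0 + 2(111.5) = 223
Total out = 18.51 + 257.5 + 223 = 499 kmol.

499 kmol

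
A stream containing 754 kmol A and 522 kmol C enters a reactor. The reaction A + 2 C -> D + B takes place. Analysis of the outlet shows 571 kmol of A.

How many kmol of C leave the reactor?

156 kmol

For A: n = n₀ − 1ξ → 571 = 754 − 1ξ, giving ξ = 183 kmol.
Outlet amounts (n = n₀ + ν ξ):
  A: 754 − 1(183) = 571
  C: 522 − 2(183) = 156
  D: 0 + 1(183) = 183
  B: 0 + 1(183) = 183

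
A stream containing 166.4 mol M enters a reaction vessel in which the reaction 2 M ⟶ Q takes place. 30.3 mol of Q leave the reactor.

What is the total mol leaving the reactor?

136 mol

For Q: n = n₀ + 1ξ → 30.3 = 0 + 1ξ, giving ξ = 30.3 mol.
Outlet amounts (n = n₀ + ν ξ):
  M: 166.4 − 2(30.3) = 105.8
  Q: 0 + 1(30.3) = 30.3
Total out = 105.8 + 30.3 = 136.1 mol.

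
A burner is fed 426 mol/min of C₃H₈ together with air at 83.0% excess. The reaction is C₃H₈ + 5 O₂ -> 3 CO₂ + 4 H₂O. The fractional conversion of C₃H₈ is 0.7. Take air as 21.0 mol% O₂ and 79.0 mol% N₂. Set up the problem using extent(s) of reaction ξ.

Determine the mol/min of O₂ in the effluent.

Stoichiometric O₂ = 5 × 426 = 2130 mol/min; O₂ fed = 2130 × 1.830 = 3898 mol/min.
N₂ fed = 3898 × 79/21 = 14660 mol/min.
Fuel reacted = 0.7 × 426 → ξ = 298.2 mol/min.
Outlet (n = n₀ + ν ξ):
  C₃H₈: 426 − 1(298.2) = 127.8
  O₂: 3898 − 5(298.2) = 2407
  N₂: 14660 (inert)
  CO₂: 0 + 3(298.2) = 894.6
  H₂O: 0 + 4(298.2) = 1193

2410 mol/min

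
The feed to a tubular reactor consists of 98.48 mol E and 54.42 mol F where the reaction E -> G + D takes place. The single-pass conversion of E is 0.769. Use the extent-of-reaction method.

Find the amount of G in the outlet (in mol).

E reacted = 0.769 × 98.48 = 75.73 mol; ν_E = −1, so ξ = 75.73/1 = 75.73 mol.
Outlet amounts (n = n₀ + ν ξ):
  E: 98.48 − 1(75.73) = 22.75
  G: 0 + 1(75.73) = 75.73
  D: 0 + 1(75.73) = 75.73
  F: 54.42 (inert)

75.7 mol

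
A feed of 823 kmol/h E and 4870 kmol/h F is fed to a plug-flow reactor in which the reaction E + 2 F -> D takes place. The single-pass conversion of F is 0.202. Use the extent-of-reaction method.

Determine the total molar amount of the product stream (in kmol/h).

F reacted = 0.202 × 4870 = 983.7 kmol/h; ν_F = −2, so ξ = 983.7/2 = 491.9 kmol/h.
Outlet amounts (n = n₀ + ν ξ):
  E: 823 − 1(491.9) = 331.1
  F: 4870 − 2(491.9) = 3886
  D: 0 + 1(491.9) = 491.9
Total out = 331.1 + 3886 + 491.9 = 4709 kmol/h.

4710 kmol/h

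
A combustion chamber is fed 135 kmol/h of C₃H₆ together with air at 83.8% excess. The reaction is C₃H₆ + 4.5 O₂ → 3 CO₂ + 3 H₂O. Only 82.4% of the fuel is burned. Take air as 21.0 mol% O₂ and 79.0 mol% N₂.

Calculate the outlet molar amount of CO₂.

Stoichiometric O₂ = 4.5 × 135 = 607.5 kmol/h; O₂ fed = 607.5 × 1.838 = 1117 kmol/h.
N₂ fed = 1117 × 79/21 = 4200 kmol/h.
Fuel reacted = 0.824 × 135 → ξ = 111.2 kmol/h.
Outlet (n = n₀ + ν ξ):
  C₃H₆: 135 − 1(111.2) = 23.76
  O₂: 1117 − 4.5(111.2) = 616
  N₂: 4200 (inert)
  CO₂: 0 + 3(111.2) = 333.7
  H₂O: 0 + 3(111.2) = 333.7

334 kmol/h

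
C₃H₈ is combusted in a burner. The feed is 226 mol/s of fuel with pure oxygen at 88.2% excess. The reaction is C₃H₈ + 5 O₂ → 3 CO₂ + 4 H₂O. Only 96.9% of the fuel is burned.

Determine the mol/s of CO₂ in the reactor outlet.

657 mol/s

Stoichiometric O₂ = 5 × 226 = 1130 mol/s; O₂ fed = 1130 × 1.882 = 2127 mol/s.
Fuel reacted = 0.969 × 226 → ξ = 219 mol/s.
Outlet (n = n₀ + ν ξ):
  C₃H₈: 226 − 1(219) = 7.006
  O₂: 2127 − 5(219) = 1032
  CO₂: 0 + 3(219) = 657
  H₂O: 0 + 4(219) = 876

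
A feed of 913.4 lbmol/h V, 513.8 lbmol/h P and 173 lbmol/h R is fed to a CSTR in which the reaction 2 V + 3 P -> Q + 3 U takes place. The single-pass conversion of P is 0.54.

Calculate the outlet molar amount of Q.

P reacted = 0.54 × 513.8 = 277.5 lbmol/h; ν_P = −3, so ξ = 277.5/3 = 92.48 lbmol/h.
Outlet amounts (n = n₀ + ν ξ):
  V: 913.4 − 2(92.48) = 728.4
  P: 513.8 − 3(92.48) = 236.3
  Q: 0 + 1(92.48) = 92.48
  U: 0 + 3(92.48) = 277.5
  R: 173 (inert)

92.5 lbmol/h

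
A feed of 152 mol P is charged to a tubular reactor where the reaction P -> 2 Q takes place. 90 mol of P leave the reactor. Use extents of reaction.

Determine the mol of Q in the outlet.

124 mol

For P: n = n₀ − 1ξ → 90 = 152 − 1ξ, giving ξ = 62 mol.
Outlet amounts (n = n₀ + ν ξ):
  P: 152 − 1(62) = 90
  Q: 0 + 2(62) = 124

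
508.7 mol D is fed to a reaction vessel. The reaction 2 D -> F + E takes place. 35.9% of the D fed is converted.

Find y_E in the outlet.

D reacted = 0.359 × 508.7 = 182.6 mol; ν_D = −2, so ξ = 182.6/2 = 91.31 mol.
Outlet amounts (n = n₀ + ν ξ):
  D: 508.7 − 2(91.31) = 326.1
  F: 0 + 1(91.31) = 91.31
  E: 0 + 1(91.31) = 91.31
Total out = 508.7 mol; y_E = 91.31 / 508.7 = 0.1795.

0.18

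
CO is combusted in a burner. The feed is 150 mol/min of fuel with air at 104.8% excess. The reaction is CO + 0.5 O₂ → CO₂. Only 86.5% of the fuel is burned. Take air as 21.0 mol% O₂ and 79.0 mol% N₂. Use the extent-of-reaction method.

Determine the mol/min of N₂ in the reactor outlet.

Stoichiometric O₂ = 0.5 × 150 = 75 mol/min; O₂ fed = 75 × 2.048 = 153.6 mol/min.
N₂ fed = 153.6 × 79/21 = 577.8 mol/min.
Fuel reacted = 0.865 × 150 → ξ = 129.8 mol/min.
Outlet (n = n₀ + ν ξ):
  CO: 150 − 1(129.8) = 20.25
  O₂: 153.6 − 0.5(129.8) = 88.72
  N₂: 577.8 (inert)
  CO₂: 0 + 1(129.8) = 129.8

578 mol/min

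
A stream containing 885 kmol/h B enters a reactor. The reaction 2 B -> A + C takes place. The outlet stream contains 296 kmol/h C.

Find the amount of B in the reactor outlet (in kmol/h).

For C: n = n₀ + 1ξ → 296 = 0 + 1ξ, giving ξ = 296 kmol/h.
Outlet amounts (n = n₀ + ν ξ):
  B: 885 − 2(296) = 293
  A: 0 + 1(296) = 296
  C: 0 + 1(296) = 296

293 kmol/h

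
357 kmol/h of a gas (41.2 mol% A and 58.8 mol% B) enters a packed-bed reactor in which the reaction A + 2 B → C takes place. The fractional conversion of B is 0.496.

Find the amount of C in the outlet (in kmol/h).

B reacted = 0.496 × 209.9 = 104.1 kmol/h; ν_B = −2, so ξ = 104.1/2 = 52.06 kmol/h.
Outlet amounts (n = n₀ + ν ξ):
  A: 147.1 − 1(52.06) = 95.02
  B: 209.9 − 2(52.06) = 105.8
  C: 0 + 1(52.06) = 52.06

52.1 kmol/h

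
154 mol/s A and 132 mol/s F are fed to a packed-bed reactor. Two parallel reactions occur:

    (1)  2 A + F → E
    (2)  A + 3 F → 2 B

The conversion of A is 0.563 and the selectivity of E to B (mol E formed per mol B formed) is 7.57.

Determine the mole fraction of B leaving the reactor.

Conversion of A: A consumed = 0.563 × 154 = 86.7 mol/s = 2ξ₁ + 1ξ₂.
Selectivity: 1ξ₁ / (2ξ₂) = 7.57 → ξ₁ = 15.14 ξ₂.
Substitute: (2·15.14 + 1) ξ₂ = 86.7 → ξ₂ = 2.772 mol/s, ξ₁ = 41.97 mol/s.
Outlet amounts (n = n₀ + Σ ν·ξ):
  A: 154 − 2(41.97) − 1(2.772) = 67.3
  F: 132 − 1(41.97) − 3(2.772) = 81.72
  E: 0 + 1(41.97) = 41.97
  B: 0 + 2(2.772) = 5.544
Total out = 196.5 mol/s; y_B = 5.544 / 196.5 = 0.02821.

0.0282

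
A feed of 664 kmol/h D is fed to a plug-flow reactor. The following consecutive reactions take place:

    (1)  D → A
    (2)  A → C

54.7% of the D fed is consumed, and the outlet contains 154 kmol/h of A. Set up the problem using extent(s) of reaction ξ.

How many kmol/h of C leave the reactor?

Conversion of D: D consumed = 1ξ₁ = 0.547 × 664 → ξ₁ = 363.2 kmol/h.
A balance: n_A = 0 + 1ξ₁ − 1ξ₂ = 154 → ξ₂ = (1·363.2 − 154)/1 = 209.2 kmol/h.
Outlet amounts (n = n₀ + Σ ν·ξ):
  D: 664 − 1(363.2) = 300.8
  A: 0 + 1(363.2) − 1(209.2) = 154
  C: 0 + 1(209.2) = 209.2

209 kmol/h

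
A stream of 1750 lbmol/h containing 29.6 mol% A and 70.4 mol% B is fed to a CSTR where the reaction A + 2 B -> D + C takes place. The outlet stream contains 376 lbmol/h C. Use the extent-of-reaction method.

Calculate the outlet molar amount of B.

480 lbmol/h

For C: n = n₀ + 1ξ → 376 = 0 + 1ξ, giving ξ = 376 lbmol/h.
Outlet amounts (n = n₀ + ν ξ):
  A: 518 − 1(376) = 142
  B: 1232 − 2(376) = 480
  D: 0 + 1(376) = 376
  C: 0 + 1(376) = 376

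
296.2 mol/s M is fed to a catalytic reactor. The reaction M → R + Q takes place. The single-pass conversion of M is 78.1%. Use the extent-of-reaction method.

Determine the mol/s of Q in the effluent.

231 mol/s

M reacted = 0.781 × 296.2 = 231.3 mol/s; ν_M = −1, so ξ = 231.3/1 = 231.3 mol/s.
Outlet amounts (n = n₀ + ν ξ):
  M: 296.2 − 1(231.3) = 64.87
  R: 0 + 1(231.3) = 231.3
  Q: 0 + 1(231.3) = 231.3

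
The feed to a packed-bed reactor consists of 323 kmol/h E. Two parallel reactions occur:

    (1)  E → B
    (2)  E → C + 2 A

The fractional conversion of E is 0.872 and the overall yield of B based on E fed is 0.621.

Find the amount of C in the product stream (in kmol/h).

Yield of B: 1ξ₁ / 323 = 0.621 → ξ₁ = 200.6 kmol/h.
Conversion of E: 1ξ₁ + 1ξ₂ = 0.872 × 323 = 281.7 → ξ₂ = 81.07 kmol/h.
Outlet amounts (n = n₀ + Σ ν·ξ):
  E: 323 − 1(200.6) − 1(81.07) = 41.34
  B: 0 + 1(200.6) = 200.6
  C: 0 + 1(81.07) = 81.07
  A: 0 + 2(81.07) = 162.1

81.1 kmol/h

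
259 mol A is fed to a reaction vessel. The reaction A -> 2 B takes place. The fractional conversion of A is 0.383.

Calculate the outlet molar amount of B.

A reacted = 0.383 × 259 = 99.2 mol; ν_A = −1, so ξ = 99.2/1 = 99.2 mol.
Outlet amounts (n = n₀ + ν ξ):
  A: 259 − 1(99.2) = 159.8
  B: 0 + 2(99.2) = 198.4

198 mol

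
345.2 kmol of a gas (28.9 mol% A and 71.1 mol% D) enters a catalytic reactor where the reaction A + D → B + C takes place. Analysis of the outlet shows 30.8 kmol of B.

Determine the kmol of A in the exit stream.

69 kmol

For B: n = n₀ + 1ξ → 30.8 = 0 + 1ξ, giving ξ = 30.8 kmol.
Outlet amounts (n = n₀ + ν ξ):
  A: 99.76 − 1(30.8) = 68.96
  D: 245.4 − 1(30.8) = 214.6
  B: 0 + 1(30.8) = 30.8
  C: 0 + 1(30.8) = 30.8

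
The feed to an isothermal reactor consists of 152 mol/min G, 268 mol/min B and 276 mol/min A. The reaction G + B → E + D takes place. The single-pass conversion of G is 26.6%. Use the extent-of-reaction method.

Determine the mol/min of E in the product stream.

G reacted = 0.266 × 152 = 40.43 mol/min; ν_G = −1, so ξ = 40.43/1 = 40.43 mol/min.
Outlet amounts (n = n₀ + ν ξ):
  G: 152 − 1(40.43) = 111.6
  B: 268 − 1(40.43) = 227.6
  E: 0 + 1(40.43) = 40.43
  D: 0 + 1(40.43) = 40.43
  A: 276 (inert)

40.4 mol/min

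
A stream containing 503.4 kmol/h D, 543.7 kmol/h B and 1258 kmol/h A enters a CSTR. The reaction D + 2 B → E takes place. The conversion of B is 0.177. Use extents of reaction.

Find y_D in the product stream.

0.206

B reacted = 0.177 × 543.7 = 96.23 kmol/h; ν_B = −2, so ξ = 96.23/2 = 48.12 kmol/h.
Outlet amounts (n = n₀ + ν ξ):
  D: 503.4 − 1(48.12) = 455.3
  B: 543.7 − 2(48.12) = 447.5
  E: 0 + 1(48.12) = 48.12
  A: 1258 (inert)
Total out = 2209 kmol/h; y_D = 455.3 / 2209 = 0.2061.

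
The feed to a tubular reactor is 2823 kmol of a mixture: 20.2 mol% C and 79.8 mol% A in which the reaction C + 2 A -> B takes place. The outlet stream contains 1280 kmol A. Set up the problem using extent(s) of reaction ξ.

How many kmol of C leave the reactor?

For A: n = n₀ − 2ξ → 1280 = 2253 − 2ξ, giving ξ = 486.4 kmol.
Outlet amounts (n = n₀ + ν ξ):
  C: 570.2 − 1(486.4) = 83.87
  A: 2253 − 2(486.4) = 1280
  B: 0 + 1(486.4) = 486.4

83.9 kmol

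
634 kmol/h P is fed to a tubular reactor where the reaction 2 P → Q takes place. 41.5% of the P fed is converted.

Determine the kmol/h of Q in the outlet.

P reacted = 0.415 × 634 = 263.1 kmol/h; ν_P = −2, so ξ = 263.1/2 = 131.6 kmol/h.
Outlet amounts (n = n₀ + ν ξ):
  P: 634 − 2(131.6) = 370.9
  Q: 0 + 1(131.6) = 131.6

132 kmol/h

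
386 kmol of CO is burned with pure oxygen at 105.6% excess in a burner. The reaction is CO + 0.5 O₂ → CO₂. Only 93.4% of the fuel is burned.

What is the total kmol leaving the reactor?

603 kmol

Stoichiometric O₂ = 0.5 × 386 = 193 kmol; O₂ fed = 193 × 2.056 = 396.8 kmol.
Fuel reacted = 0.934 × 386 → ξ = 360.5 kmol.
Outlet (n = n₀ + ν ξ):
  CO: 386 − 1(360.5) = 25.48
  O₂: 396.8 − 0.5(360.5) = 216.5
  CO₂: 0 + 1(360.5) = 360.5
Total out = 25.48 + 216.5 + 360.5 = 602.5 kmol.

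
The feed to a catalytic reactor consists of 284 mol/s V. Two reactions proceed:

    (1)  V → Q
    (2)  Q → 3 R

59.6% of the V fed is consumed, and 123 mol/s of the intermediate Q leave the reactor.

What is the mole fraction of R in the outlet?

0.369

Conversion of V: V consumed = 1ξ₁ = 0.596 × 284 → ξ₁ = 169.3 mol/s.
Q balance: n_Q = 0 + 1ξ₁ − 1ξ₂ = 123 → ξ₂ = (1·169.3 − 123)/1 = 46.26 mol/s.
Outlet amounts (n = n₀ + Σ ν·ξ):
  V: 284 − 1(169.3) = 114.7
  Q: 0 + 1(169.3) − 1(46.26) = 123
  R: 0 + 3(46.26) = 138.8
Total out = 376.5 mol/s; y_R = 138.8 / 376.5 = 0.3686.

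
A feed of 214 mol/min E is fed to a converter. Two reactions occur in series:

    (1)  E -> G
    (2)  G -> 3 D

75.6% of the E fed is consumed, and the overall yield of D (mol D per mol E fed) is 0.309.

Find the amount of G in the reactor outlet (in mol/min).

140 mol/min

Conversion of E: E consumed = 1ξ₁ = 0.756 × 214 → ξ₁ = 161.8 mol/min.
Yield of D: 3ξ₂ / 214 = 0.309 → ξ₂ = 22.04 mol/min.
Outlet amounts (n = n₀ + Σ ν·ξ):
  E: 214 − 1(161.8) = 52.22
  G: 0 + 1(161.8) − 1(22.04) = 139.7
  D: 0 + 3(22.04) = 66.13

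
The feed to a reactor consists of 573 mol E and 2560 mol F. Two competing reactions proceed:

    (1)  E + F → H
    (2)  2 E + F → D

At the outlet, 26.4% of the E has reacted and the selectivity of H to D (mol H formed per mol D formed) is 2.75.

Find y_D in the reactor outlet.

Conversion of E: E consumed = 0.264 × 573 = 151.3 mol = 1ξ₁ + 2ξ₂.
Selectivity: 1ξ₁ / (1ξ₂) = 2.75 → ξ₁ = 2.75 ξ₂.
Substitute: (1·2.75 + 2) ξ₂ = 151.3 → ξ₂ = 31.85 mol, ξ₁ = 87.58 mol.
Outlet amounts (n = n₀ + Σ ν·ξ):
  E: 573 − 1(87.58) − 2(31.85) = 421.7
  F: 2560 − 1(87.58) − 1(31.85) = 2441
  H: 0 + 1(87.58) = 87.58
  D: 0 + 1(31.85) = 31.85
Total out = 2982 mol; y_D = 31.85 / 2982 = 0.01068.

0.0107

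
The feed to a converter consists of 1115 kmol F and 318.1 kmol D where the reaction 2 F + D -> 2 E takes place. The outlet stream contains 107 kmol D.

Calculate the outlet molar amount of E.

422 kmol

For D: n = n₀ − 1ξ → 107 = 318.1 − 1ξ, giving ξ = 211.1 kmol.
Outlet amounts (n = n₀ + ν ξ):
  F: 1115 − 2(211.1) = 692.8
  D: 318.1 − 1(211.1) = 107
  E: 0 + 2(211.1) = 422.2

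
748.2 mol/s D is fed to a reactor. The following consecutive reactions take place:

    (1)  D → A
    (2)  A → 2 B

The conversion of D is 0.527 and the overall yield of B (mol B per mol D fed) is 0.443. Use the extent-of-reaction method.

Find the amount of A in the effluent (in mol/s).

229 mol/s

Conversion of D: D consumed = 1ξ₁ = 0.527 × 748.2 → ξ₁ = 394.3 mol/s.
Yield of B: 2ξ₂ / 748.2 = 0.443 → ξ₂ = 165.7 mol/s.
Outlet amounts (n = n₀ + Σ ν·ξ):
  D: 748.2 − 1(394.3) = 353.9
  A: 0 + 1(394.3) − 1(165.7) = 228.6
  B: 0 + 2(165.7) = 331.5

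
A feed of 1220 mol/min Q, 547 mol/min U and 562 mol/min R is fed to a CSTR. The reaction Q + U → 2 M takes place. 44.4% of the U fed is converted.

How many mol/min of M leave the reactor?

U reacted = 0.444 × 547 = 242.9 mol/min; ν_U = −1, so ξ = 242.9/1 = 242.9 mol/min.
Outlet amounts (n = n₀ + ν ξ):
  Q: 1220 − 1(242.9) = 977.1
  U: 547 − 1(242.9) = 304.1
  M: 0 + 2(242.9) = 485.7
  R: 562 (inert)

486 mol/min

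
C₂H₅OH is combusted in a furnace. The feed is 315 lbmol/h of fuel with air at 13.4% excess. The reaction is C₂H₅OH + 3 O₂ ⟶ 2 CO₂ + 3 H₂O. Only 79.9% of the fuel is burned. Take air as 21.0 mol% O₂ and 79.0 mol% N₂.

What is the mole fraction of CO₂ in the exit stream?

0.0888

Stoichiometric O₂ = 3 × 315 = 945 lbmol/h; O₂ fed = 945 × 1.134 = 1072 lbmol/h.
N₂ fed = 1072 × 79/21 = 4031 lbmol/h.
Fuel reacted = 0.799 × 315 → ξ = 251.7 lbmol/h.
Outlet (n = n₀ + ν ξ):
  C₂H₅OH: 315 − 1(251.7) = 63.31
  O₂: 1072 − 3(251.7) = 316.6
  N₂: 4031 (inert)
  CO₂: 0 + 2(251.7) = 503.4
  H₂O: 0 + 3(251.7) = 755.1
Total out = 5670 lbmol/h; y_CO₂ = 503.4 / 5670 = 0.08878.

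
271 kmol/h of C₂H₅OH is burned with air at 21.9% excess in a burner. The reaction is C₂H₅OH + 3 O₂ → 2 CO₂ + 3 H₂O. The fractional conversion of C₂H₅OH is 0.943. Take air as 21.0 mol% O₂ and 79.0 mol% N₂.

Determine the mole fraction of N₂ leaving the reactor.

0.711

Stoichiometric O₂ = 3 × 271 = 813 kmol/h; O₂ fed = 813 × 1.219 = 991 kmol/h.
N₂ fed = 991 × 79/21 = 3728 kmol/h.
Fuel reacted = 0.943 × 271 → ξ = 255.6 kmol/h.
Outlet (n = n₀ + ν ξ):
  C₂H₅OH: 271 − 1(255.6) = 15.45
  O₂: 991 − 3(255.6) = 224.4
  N₂: 3728 (inert)
  CO₂: 0 + 2(255.6) = 511.1
  H₂O: 0 + 3(255.6) = 766.7
Total out = 5246 kmol/h; y_N₂ = 3728 / 5246 = 0.7107.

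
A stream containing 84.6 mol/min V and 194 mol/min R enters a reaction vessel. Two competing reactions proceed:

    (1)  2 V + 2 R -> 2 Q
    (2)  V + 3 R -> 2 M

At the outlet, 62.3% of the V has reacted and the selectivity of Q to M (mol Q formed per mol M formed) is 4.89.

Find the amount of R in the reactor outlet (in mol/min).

132 mol/min

Conversion of V: V consumed = 0.623 × 84.6 = 52.71 mol/min = 2ξ₁ + 1ξ₂.
Selectivity: 2ξ₁ / (2ξ₂) = 4.89 → ξ₁ = 4.89 ξ₂.
Substitute: (2·4.89 + 1) ξ₂ = 52.71 → ξ₂ = 4.889 mol/min, ξ₁ = 23.91 mol/min.
Outlet amounts (n = n₀ + Σ ν·ξ):
  V: 84.6 − 2(23.91) − 1(4.889) = 31.89
  R: 194 − 2(23.91) − 3(4.889) = 131.5
  Q: 0 + 2(23.91) = 47.82
  M: 0 + 2(4.889) = 9.778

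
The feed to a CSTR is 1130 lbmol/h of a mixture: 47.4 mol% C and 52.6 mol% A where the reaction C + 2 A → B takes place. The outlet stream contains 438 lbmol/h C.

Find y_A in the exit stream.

0.427

For C: n = n₀ − 1ξ → 438 = 535.6 − 1ξ, giving ξ = 97.62 lbmol/h.
Outlet amounts (n = n₀ + ν ξ):
  C: 535.6 − 1(97.62) = 438
  A: 594.4 − 2(97.62) = 399.1
  B: 0 + 1(97.62) = 97.62
Total out = 934.8 lbmol/h; y_A = 399.1 / 934.8 = 0.427.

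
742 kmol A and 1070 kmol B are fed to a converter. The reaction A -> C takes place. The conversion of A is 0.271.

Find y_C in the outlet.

A reacted = 0.271 × 742 = 201.1 kmol; ν_A = −1, so ξ = 201.1/1 = 201.1 kmol.
Outlet amounts (n = n₀ + ν ξ):
  A: 742 − 1(201.1) = 540.9
  C: 0 + 1(201.1) = 201.1
  B: 1070 (inert)
Total out = 1812 kmol; y_C = 201.1 / 1812 = 0.111.

0.111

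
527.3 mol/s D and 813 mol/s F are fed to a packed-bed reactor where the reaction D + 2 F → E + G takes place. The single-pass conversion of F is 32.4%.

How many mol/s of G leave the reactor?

132 mol/s

F reacted = 0.324 × 813 = 263.4 mol/s; ν_F = −2, so ξ = 263.4/2 = 131.7 mol/s.
Outlet amounts (n = n₀ + ν ξ):
  D: 527.3 − 1(131.7) = 395.6
  F: 813 − 2(131.7) = 549.6
  E: 0 + 1(131.7) = 131.7
  G: 0 + 1(131.7) = 131.7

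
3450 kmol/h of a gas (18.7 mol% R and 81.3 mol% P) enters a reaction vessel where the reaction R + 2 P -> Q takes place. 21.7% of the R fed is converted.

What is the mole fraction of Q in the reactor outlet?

0.0442

R reacted = 0.217 × 645.1 = 140 kmol/h; ν_R = −1, so ξ = 140/1 = 140 kmol/h.
Outlet amounts (n = n₀ + ν ξ):
  R: 645.1 − 1(140) = 505.2
  P: 2805 − 2(140) = 2525
  Q: 0 + 1(140) = 140
Total out = 3170 kmol/h; y_Q = 140 / 3170 = 0.04416.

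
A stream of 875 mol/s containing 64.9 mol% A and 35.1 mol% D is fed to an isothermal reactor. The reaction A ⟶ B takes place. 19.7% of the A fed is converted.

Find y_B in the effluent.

0.128

A reacted = 0.197 × 567.9 = 111.9 mol/s; ν_A = −1, so ξ = 111.9/1 = 111.9 mol/s.
Outlet amounts (n = n₀ + ν ξ):
  A: 567.9 − 1(111.9) = 456
  B: 0 + 1(111.9) = 111.9
  D: 307.1 (inert)
Total out = 875 mol/s; y_B = 111.9 / 875 = 0.1279.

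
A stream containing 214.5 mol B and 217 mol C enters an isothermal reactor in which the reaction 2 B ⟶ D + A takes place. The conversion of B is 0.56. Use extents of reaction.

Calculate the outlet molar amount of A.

B reacted = 0.56 × 214.5 = 120.1 mol; ν_B = −2, so ξ = 120.1/2 = 60.06 mol.
Outlet amounts (n = n₀ + ν ξ):
  B: 214.5 − 2(60.06) = 94.38
  D: 0 + 1(60.06) = 60.06
  A: 0 + 1(60.06) = 60.06
  C: 217 (inert)

60.1 mol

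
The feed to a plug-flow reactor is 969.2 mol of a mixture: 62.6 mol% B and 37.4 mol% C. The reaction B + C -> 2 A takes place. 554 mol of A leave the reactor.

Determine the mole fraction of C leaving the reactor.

For A: n = n₀ + 2ξ → 554 = 0 + 2ξ, giving ξ = 277 mol.
Outlet amounts (n = n₀ + ν ξ):
  B: 606.7 − 1(277) = 329.7
  C: 362.5 − 1(277) = 85.48
  A: 0 + 2(277) = 554
Total out = 969.2 mol; y_C = 85.48 / 969.2 = 0.0882.

0.0882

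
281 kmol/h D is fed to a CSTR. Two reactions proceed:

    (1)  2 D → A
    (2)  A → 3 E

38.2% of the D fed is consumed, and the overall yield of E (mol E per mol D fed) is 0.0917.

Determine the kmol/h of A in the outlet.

45.1 kmol/h

Conversion of D: D consumed = 2ξ₁ = 0.382 × 281 → ξ₁ = 53.67 kmol/h.
Yield of E: 3ξ₂ / 281 = 0.0917 → ξ₂ = 8.589 kmol/h.
Outlet amounts (n = n₀ + Σ ν·ξ):
  D: 281 − 2(53.67) = 173.7
  A: 0 + 1(53.67) − 1(8.589) = 45.08
  E: 0 + 3(8.589) = 25.77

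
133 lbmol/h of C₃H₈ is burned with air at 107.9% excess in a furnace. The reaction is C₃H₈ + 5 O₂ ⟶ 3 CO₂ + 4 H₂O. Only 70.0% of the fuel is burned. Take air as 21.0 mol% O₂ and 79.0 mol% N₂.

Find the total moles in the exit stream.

6810 lbmol/h

Stoichiometric O₂ = 5 × 133 = 665 lbmol/h; O₂ fed = 665 × 2.079 = 1383 lbmol/h.
N₂ fed = 1383 × 79/21 = 5201 lbmol/h.
Fuel reacted = 0.7 × 133 → ξ = 93.1 lbmol/h.
Outlet (n = n₀ + ν ξ):
  C₃H₈: 133 − 1(93.1) = 39.9
  O₂: 1383 − 5(93.1) = 917
  N₂: 5201 (inert)
  CO₂: 0 + 3(93.1) = 279.3
  H₂O: 0 + 4(93.1) = 372.4
Total out = 39.9 + 917 + 5201 + 279.3 + 372.4 = 6810 lbmol/h.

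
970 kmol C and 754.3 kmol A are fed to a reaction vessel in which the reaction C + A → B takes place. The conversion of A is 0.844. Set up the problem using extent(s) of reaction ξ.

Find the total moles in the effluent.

A reacted = 0.844 × 754.3 = 636.6 kmol; ν_A = −1, so ξ = 636.6/1 = 636.6 kmol.
Outlet amounts (n = n₀ + ν ξ):
  C: 970 − 1(636.6) = 333.4
  A: 754.3 − 1(636.6) = 117.7
  B: 0 + 1(636.6) = 636.6
Total out = 333.4 + 117.7 + 636.6 = 1088 kmol.

1090 kmol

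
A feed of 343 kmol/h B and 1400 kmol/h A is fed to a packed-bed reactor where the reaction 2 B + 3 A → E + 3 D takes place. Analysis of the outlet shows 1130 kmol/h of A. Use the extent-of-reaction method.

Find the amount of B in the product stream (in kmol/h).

163 kmol/h

For A: n = n₀ − 3ξ → 1130 = 1400 − 3ξ, giving ξ = 90 kmol/h.
Outlet amounts (n = n₀ + ν ξ):
  B: 343 − 2(90) = 163
  A: 1400 − 3(90) = 1130
  E: 0 + 1(90) = 90
  D: 0 + 3(90) = 270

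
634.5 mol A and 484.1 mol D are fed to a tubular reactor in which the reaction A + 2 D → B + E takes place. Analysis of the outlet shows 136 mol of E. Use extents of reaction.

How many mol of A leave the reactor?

For E: n = n₀ + 1ξ → 136 = 0 + 1ξ, giving ξ = 136 mol.
Outlet amounts (n = n₀ + ν ξ):
  A: 634.5 − 1(136) = 498.5
  D: 484.1 − 2(136) = 212.1
  B: 0 + 1(136) = 136
  E: 0 + 1(136) = 136

498 mol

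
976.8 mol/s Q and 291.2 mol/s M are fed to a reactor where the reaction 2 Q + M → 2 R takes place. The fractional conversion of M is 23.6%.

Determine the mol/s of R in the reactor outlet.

M reacted = 0.236 × 291.2 = 68.72 mol/s; ν_M = −1, so ξ = 68.72/1 = 68.72 mol/s.
Outlet amounts (n = n₀ + ν ξ):
  Q: 976.8 − 2(68.72) = 839.4
  M: 291.2 − 1(68.72) = 222.5
  R: 0 + 2(68.72) = 137.4

137 mol/s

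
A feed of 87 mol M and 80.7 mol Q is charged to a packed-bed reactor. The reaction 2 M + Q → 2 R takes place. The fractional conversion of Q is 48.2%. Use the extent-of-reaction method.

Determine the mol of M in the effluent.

9.21 mol

Q reacted = 0.482 × 80.7 = 38.9 mol; ν_Q = −1, so ξ = 38.9/1 = 38.9 mol.
Outlet amounts (n = n₀ + ν ξ):
  M: 87 − 2(38.9) = 9.205
  Q: 80.7 − 1(38.9) = 41.8
  R: 0 + 2(38.9) = 77.79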